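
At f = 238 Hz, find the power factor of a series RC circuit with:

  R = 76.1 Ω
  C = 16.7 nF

Step 1 — Angular frequency: ω = 2π·f = 2π·238 = 1495 rad/s.
Step 2 — Component impedances:
  R: Z = R = 76.1 Ω
  C: Z = 1/(jωC) = -j/(ω·C) = 0 - j4.004e+04 Ω
Step 3 — Series combination: Z_total = R + C = 76.1 - j4.004e+04 Ω = 4.004e+04∠-89.9° Ω.
Step 4 — Power factor: PF = cos(φ) = Re(Z)/|Z| = 76.1/40043 = 0.0019.
Step 5 — Type: Im(Z) = -4.004e+04 ⇒ leading (phase φ = -89.9°).

PF = 0.0019 (leading, φ = -89.9°)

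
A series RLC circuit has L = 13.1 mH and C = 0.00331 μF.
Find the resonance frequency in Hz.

Step 1 — Resonance condition Im(Z)=0 gives ω₀ = 1/√(LC).
Step 2 — ω₀ = 1/√(0.0131·3.31e-09) = 1.519e+05 rad/s.
Step 3 — f₀ = ω₀/(2π) = 2.417e+04 Hz.

f₀ = 2.417e+04 Hz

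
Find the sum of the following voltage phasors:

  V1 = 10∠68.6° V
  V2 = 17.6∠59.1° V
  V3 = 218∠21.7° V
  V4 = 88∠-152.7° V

Step 1 — Convert each phasor to rectangular form:
  V1 = 10·(cos(68.6°) + j·sin(68.6°)) = 3.649 + j9.311 V
  V2 = 17.6·(cos(59.1°) + j·sin(59.1°)) = 9.038 + j15.1 V
  V3 = 218·(cos(21.7°) + j·sin(21.7°)) = 202.6 + j80.6 V
  V4 = 88·(cos(-152.7°) + j·sin(-152.7°)) = -78.2 - j40.36 V
Step 2 — Sum components: V_total = 137 + j64.66 V.
Step 3 — Convert to polar: |V_total| = 151.5 V, ∠V_total = 25.3°.

V_total = 151.5∠25.3° V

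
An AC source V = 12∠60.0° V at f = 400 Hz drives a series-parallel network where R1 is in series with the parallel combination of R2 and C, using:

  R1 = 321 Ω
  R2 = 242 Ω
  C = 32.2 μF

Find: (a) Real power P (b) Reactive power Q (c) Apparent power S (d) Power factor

Step 1 — Angular frequency: ω = 2π·f = 2π·400 = 2513 rad/s.
Step 2 — Component impedances:
  R1: Z = R = 321 Ω
  R2: Z = R = 242 Ω
  C: Z = 1/(jωC) = -j/(ω·C) = 0 - j12.36 Ω
Step 3 — Parallel branch: R2 || C = 1/(1/R2 + 1/C) = 0.6293 - j12.32 Ω.
Step 4 — Series with R1: Z_total = R1 + (R2 || C) = 321.6 - j12.32 Ω = 321.9∠-2.2° Ω.
Step 5 — Source phasor: V = 12∠60.0° V = 6 + j10.39 V.
Step 6 — Current: I = V / Z = 0.01739 + j0.03298 A = 0.03728∠62.2° A.
Step 7 — Complex power: S = V·I* = 0.4471 - j0.01713 VA.
Step 8 — Real power: P = Re(S) = 0.4471 W.
Step 9 — Reactive power: Q = Im(S) = -0.01713 VAR.
Step 10 — Apparent power: |S| = 0.4474 VA.
Step 11 — Power factor: PF = P/|S| = 0.9993 (leading).

(a) P = 0.4471 W  (b) Q = -0.01713 VAR  (c) S = 0.4474 VA  (d) PF = 0.9993 (leading)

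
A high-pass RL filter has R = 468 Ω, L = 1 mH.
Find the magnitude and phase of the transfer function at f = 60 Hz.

Step 1 — Angular frequency: ω = 2π·60 = 377 rad/s.
Step 2 — Transfer function: H(jω) = jωL/(R + jωL).
Step 3 — Numerator jωL = j·0.377; denominator R + jωL = 468 + j0.377.
Step 4 — H = 6.489e-07 + j0.0008055.
Step 5 — Magnitude: |H| = 0.0008055 (-61.9 dB); phase: φ = 90.0°.

|H| = 0.0008055 (-61.9 dB), φ = 90.0°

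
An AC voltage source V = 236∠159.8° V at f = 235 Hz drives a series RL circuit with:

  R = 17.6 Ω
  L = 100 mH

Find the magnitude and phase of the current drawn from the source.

Step 1 — Angular frequency: ω = 2π·f = 2π·235 = 1477 rad/s.
Step 2 — Component impedances:
  R: Z = R = 17.6 Ω
  L: Z = jωL = j·1477·0.1 = 0 + j147.7 Ω
Step 3 — Series combination: Z_total = R + L = 17.6 + j147.7 Ω = 148.7∠83.2° Ω.
Step 4 — Source phasor: V = 236∠159.8° V = -221.5 + j81.49 V.
Step 5 — Ohm's law: I = V / Z_total = (-221.5 + j81.49) / (17.6 + j147.7) = 0.3679 + j1.544 A.
Step 6 — Convert to polar: |I| = 1.587 A, ∠I = 76.6°.

I = 1.587∠76.6° A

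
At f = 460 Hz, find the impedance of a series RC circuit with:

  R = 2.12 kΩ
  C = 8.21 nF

Step 1 — Angular frequency: ω = 2π·f = 2π·460 = 2890 rad/s.
Step 2 — Component impedances:
  R: Z = R = 2120 Ω
  C: Z = 1/(jωC) = -j/(ω·C) = 0 - j4.214e+04 Ω
Step 3 — Series combination: Z_total = R + C = 2120 - j4.214e+04 Ω = 4.22e+04∠-87.1° Ω.

Z = 2120 - j4.214e+04 Ω = 4.22e+04∠-87.1° Ω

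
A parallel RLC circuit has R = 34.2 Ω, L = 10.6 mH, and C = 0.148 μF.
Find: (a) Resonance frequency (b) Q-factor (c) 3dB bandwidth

Step 1 — Resonance: ω₀ = 1/√(LC) = 1/√(0.0106·1.48e-07) = 2.525e+04 rad/s.
Step 2 — f₀ = ω₀/(2π) = 4018 Hz.
Step 3 — Parallel Q: Q = R/(ω₀L) = 34.2/(2.525e+04·0.0106) = 0.1278.
Step 4 — Bandwidth: Δω = ω₀/Q = 1.976e+05 rad/s; BW = Δω/(2π) = 3.144e+04 Hz.

(a) f₀ = 4018 Hz  (b) Q = 0.1278  (c) BW = 3.144e+04 Hz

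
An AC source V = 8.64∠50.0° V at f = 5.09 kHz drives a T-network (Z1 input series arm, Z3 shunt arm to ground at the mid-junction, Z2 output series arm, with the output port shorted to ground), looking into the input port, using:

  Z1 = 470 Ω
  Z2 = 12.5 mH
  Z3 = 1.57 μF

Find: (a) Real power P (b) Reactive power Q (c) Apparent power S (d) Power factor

Step 1 — Angular frequency: ω = 2π·f = 2π·5090 = 3.198e+04 rad/s.
Step 2 — Component impedances:
  Z1: Z = R = 470 Ω
  Z2: Z = jωL = j·3.198e+04·0.0125 = 0 + j399.8 Ω
  Z3: Z = 1/(jωC) = -j/(ω·C) = 0 - j19.92 Ω
Step 3 — With the output port shorted to ground, the output series arm Z2 runs from the junction to ground; the shunt arm Z3 also runs from the junction to ground. They appear in parallel: Z3 || Z2 = 0 - j20.96 Ω.
Step 4 — Series with input arm Z1: Z_in = Z1 + (Z3 || Z2) = 470 - j20.96 Ω = 470.5∠-2.6° Ω.
Step 5 — Source phasor: V = 8.64∠50.0° V = 5.554 + j6.619 V.
Step 6 — Current: I = V / Z = 0.01117 + j0.01458 A = 0.01836∠52.6° A.
Step 7 — Complex power: S = V·I* = 0.1585 - j0.007069 VA.
Step 8 — Real power: P = Re(S) = 0.1585 W.
Step 9 — Reactive power: Q = Im(S) = -0.007069 VAR.
Step 10 — Apparent power: |S| = 0.1587 VA.
Step 11 — Power factor: PF = P/|S| = 0.999 (leading).

(a) P = 0.1585 W  (b) Q = -0.007069 VAR  (c) S = 0.1587 VA  (d) PF = 0.999 (leading)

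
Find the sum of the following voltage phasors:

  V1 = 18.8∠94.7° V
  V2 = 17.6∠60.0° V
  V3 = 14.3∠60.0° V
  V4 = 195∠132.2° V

Step 1 — Convert each phasor to rectangular form:
  V1 = 18.8·(cos(94.7°) + j·sin(94.7°)) = -1.54 + j18.74 V
  V2 = 17.6·(cos(60.0°) + j·sin(60.0°)) = 8.8 + j15.24 V
  V3 = 14.3·(cos(60.0°) + j·sin(60.0°)) = 7.15 + j12.38 V
  V4 = 195·(cos(132.2°) + j·sin(132.2°)) = -131 + j144.5 V
Step 2 — Sum components: V_total = -116.6 + j190.8 V.
Step 3 — Convert to polar: |V_total| = 223.6 V, ∠V_total = 121.4°.

V_total = 223.6∠121.4° V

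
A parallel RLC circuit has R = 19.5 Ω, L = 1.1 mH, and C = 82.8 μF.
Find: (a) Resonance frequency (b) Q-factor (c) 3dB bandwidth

Step 1 — Resonance: ω₀ = 1/√(LC) = 1/√(0.0011·8.28e-05) = 3314 rad/s.
Step 2 — f₀ = ω₀/(2π) = 527.4 Hz.
Step 3 — Parallel Q: Q = R/(ω₀L) = 19.5/(3314·0.0011) = 5.35.
Step 4 — Bandwidth: Δω = ω₀/Q = 619.3 rad/s; BW = Δω/(2π) = 98.57 Hz.

(a) f₀ = 527.4 Hz  (b) Q = 5.35  (c) BW = 98.57 Hz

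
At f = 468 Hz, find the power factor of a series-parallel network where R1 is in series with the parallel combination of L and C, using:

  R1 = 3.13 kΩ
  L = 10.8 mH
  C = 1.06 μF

Step 1 — Angular frequency: ω = 2π·f = 2π·468 = 2941 rad/s.
Step 2 — Component impedances:
  R1: Z = R = 3130 Ω
  L: Z = jωL = j·2941·0.0108 = 0 + j31.76 Ω
  C: Z = 1/(jωC) = -j/(ω·C) = 0 - j320.8 Ω
Step 3 — Parallel branch: L || C = 1/(1/L + 1/C) = 0 + j35.25 Ω.
Step 4 — Series with R1: Z_total = R1 + (L || C) = 3130 + j35.25 Ω = 3130∠0.6° Ω.
Step 5 — Power factor: PF = cos(φ) = Re(Z)/|Z| = 3130/3130.2 = 0.9999.
Step 6 — Type: Im(Z) = 35.25 ⇒ lagging (phase φ = 0.6°).

PF = 0.9999 (lagging, φ = 0.6°)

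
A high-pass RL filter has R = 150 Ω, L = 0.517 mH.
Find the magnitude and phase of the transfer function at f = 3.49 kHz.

Step 1 — Angular frequency: ω = 2π·3490 = 2.193e+04 rad/s.
Step 2 — Transfer function: H(jω) = jωL/(R + jωL).
Step 3 — Numerator jωL = j·11.34; denominator R + jωL = 150 + j11.34.
Step 4 — H = 0.00568 + j0.07515.
Step 5 — Magnitude: |H| = 0.07536 (-22.5 dB); phase: φ = 85.7°.

|H| = 0.07536 (-22.5 dB), φ = 85.7°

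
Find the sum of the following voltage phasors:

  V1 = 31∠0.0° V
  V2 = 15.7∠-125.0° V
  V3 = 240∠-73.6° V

Step 1 — Convert each phasor to rectangular form:
  V1 = 31·(cos(0.0°) + j·sin(0.0°)) = 31 V
  V2 = 15.7·(cos(-125.0°) + j·sin(-125.0°)) = -9.005 - j12.86 V
  V3 = 240·(cos(-73.6°) + j·sin(-73.6°)) = 67.76 - j230.2 V
Step 2 — Sum components: V_total = 89.76 - j243.1 V.
Step 3 — Convert to polar: |V_total| = 259.1 V, ∠V_total = -69.7°.

V_total = 259.1∠-69.7° V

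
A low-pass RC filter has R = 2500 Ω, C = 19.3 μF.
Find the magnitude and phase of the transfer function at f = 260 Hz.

Step 1 — Angular frequency: ω = 2π·260 = 1634 rad/s.
Step 2 — Transfer function: H(jω) = 1/(1 + jωRC).
Step 3 — Denominator: 1 + jωRC = 1 + j·1634·2500·1.93e-05 = 1 + j78.82.
Step 4 — H = 0.0001609 - j0.01268.
Step 5 — Magnitude: |H| = 0.01269 (-37.9 dB); phase: φ = -89.3°.

|H| = 0.01269 (-37.9 dB), φ = -89.3°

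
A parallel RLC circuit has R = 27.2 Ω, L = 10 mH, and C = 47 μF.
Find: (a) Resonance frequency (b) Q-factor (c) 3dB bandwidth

Step 1 — Resonance: ω₀ = 1/√(LC) = 1/√(0.01·4.7e-05) = 1459 rad/s.
Step 2 — f₀ = ω₀/(2π) = 232.2 Hz.
Step 3 — Parallel Q: Q = R/(ω₀L) = 27.2/(1459·0.01) = 1.865.
Step 4 — Bandwidth: Δω = ω₀/Q = 782.2 rad/s; BW = Δω/(2π) = 124.5 Hz.

(a) f₀ = 232.2 Hz  (b) Q = 1.865  (c) BW = 124.5 Hz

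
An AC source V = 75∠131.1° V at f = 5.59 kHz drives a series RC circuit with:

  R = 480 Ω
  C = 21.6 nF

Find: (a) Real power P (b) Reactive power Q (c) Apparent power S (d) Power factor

Step 1 — Angular frequency: ω = 2π·f = 2π·5590 = 3.512e+04 rad/s.
Step 2 — Component impedances:
  R: Z = R = 480 Ω
  C: Z = 1/(jωC) = -j/(ω·C) = 0 - j1318 Ω
Step 3 — Series combination: Z_total = R + C = 480 - j1318 Ω = 1403∠-70.0° Ω.
Step 4 — Source phasor: V = 75∠131.1° V = -49.3 + j56.52 V.
Step 5 — Current: I = V / Z = -0.04988 - j0.01924 A = 0.05346∠-158.9° A.
Step 6 — Complex power: S = V·I* = 1.372 - j3.768 VA.
Step 7 — Real power: P = Re(S) = 1.372 W.
Step 8 — Reactive power: Q = Im(S) = -3.768 VAR.
Step 9 — Apparent power: |S| = 4.01 VA.
Step 10 — Power factor: PF = P/|S| = 0.3422 (leading).

(a) P = 1.372 W  (b) Q = -3.768 VAR  (c) S = 4.01 VA  (d) PF = 0.3422 (leading)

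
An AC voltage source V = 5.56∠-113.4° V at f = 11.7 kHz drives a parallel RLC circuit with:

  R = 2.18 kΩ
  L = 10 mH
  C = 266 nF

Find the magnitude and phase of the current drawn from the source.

Step 1 — Angular frequency: ω = 2π·f = 2π·1.17e+04 = 7.351e+04 rad/s.
Step 2 — Component impedances:
  R: Z = R = 2180 Ω
  L: Z = jωL = j·7.351e+04·0.01 = 0 + j735.1 Ω
  C: Z = 1/(jωC) = -j/(ω·C) = 0 - j51.14 Ω
Step 3 — Parallel combination: 1/Z_total = 1/R + 1/L + 1/C; Z_total = 1.385 - j54.93 Ω = 54.95∠-88.6° Ω.
Step 4 — Source phasor: V = 5.56∠-113.4° V = -2.208 - j5.103 V.
Step 5 — Ohm's law: I = V / Z_total = (-2.208 - j5.103) / (1.385 - j54.93) = 0.09183 - j0.04252 A.
Step 6 — Convert to polar: |I| = 0.1012 A, ∠I = -24.8°.

I = 0.1012∠-24.8° A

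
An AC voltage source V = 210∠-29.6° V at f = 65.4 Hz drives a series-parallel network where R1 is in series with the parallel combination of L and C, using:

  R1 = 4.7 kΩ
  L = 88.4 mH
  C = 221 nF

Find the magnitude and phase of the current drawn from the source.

Step 1 — Angular frequency: ω = 2π·f = 2π·65.4 = 410.9 rad/s.
Step 2 — Component impedances:
  R1: Z = R = 4700 Ω
  L: Z = jωL = j·410.9·0.0884 = 0 + j36.33 Ω
  C: Z = 1/(jωC) = -j/(ω·C) = 0 - j1.101e+04 Ω
Step 3 — Parallel branch: L || C = 1/(1/L + 1/C) = 0 + j36.45 Ω.
Step 4 — Series with R1: Z_total = R1 + (L || C) = 4700 + j36.45 Ω = 4700∠0.4° Ω.
Step 5 — Source phasor: V = 210∠-29.6° V = 182.6 - j103.7 V.
Step 6 — Ohm's law: I = V / Z_total = (182.6 - j103.7) / (4700 + j36.45) = 0.03868 - j0.02237 A.
Step 7 — Convert to polar: |I| = 0.04468 A, ∠I = -30.0°.

I = 0.04468∠-30.0° A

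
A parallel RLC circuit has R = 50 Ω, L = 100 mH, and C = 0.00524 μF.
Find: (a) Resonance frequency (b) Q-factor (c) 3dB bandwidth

Step 1 — Resonance: ω₀ = 1/√(LC) = 1/√(0.1·5.24e-09) = 4.369e+04 rad/s.
Step 2 — f₀ = ω₀/(2π) = 6953 Hz.
Step 3 — Parallel Q: Q = R/(ω₀L) = 50/(4.369e+04·0.1) = 0.01145.
Step 4 — Bandwidth: Δω = ω₀/Q = 3.817e+06 rad/s; BW = Δω/(2π) = 6.075e+05 Hz.

(a) f₀ = 6953 Hz  (b) Q = 0.01145  (c) BW = 6.075e+05 Hz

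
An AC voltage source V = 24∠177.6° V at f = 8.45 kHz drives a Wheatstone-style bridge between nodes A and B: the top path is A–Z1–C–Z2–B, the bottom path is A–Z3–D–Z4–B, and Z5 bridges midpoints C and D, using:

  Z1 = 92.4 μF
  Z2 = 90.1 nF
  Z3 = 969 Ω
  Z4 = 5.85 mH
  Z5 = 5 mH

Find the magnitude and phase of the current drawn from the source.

Step 1 — Angular frequency: ω = 2π·f = 2π·8450 = 5.309e+04 rad/s.
Step 2 — Component impedances:
  Z1: Z = 1/(jωC) = -j/(ω·C) = 0 - j0.2038 Ω
  Z2: Z = 1/(jωC) = -j/(ω·C) = 0 - j209 Ω
  Z3: Z = R = 969 Ω
  Z4: Z = jωL = j·5.309e+04·0.00585 = 0 + j310.6 Ω
  Z5: Z = jωL = j·5.309e+04·0.005 = 0 + j265.5 Ω
Step 3 — Bridge requires nodal analysis (the Z5 bridge couples midpoints C and D, so the two paths cannot be reduced to a simple series/parallel combination). Setting node B to ground and injecting 1 A at node A, the 3-node admittance system at A, C, D solves to V_A = Z_AB = 23.52 - j330.1 Ω = 330.9∠-85.9° Ω.
Step 4 — Source phasor: V = 24∠177.6° V = -23.98 + j1.005 V.
Step 5 — Ohm's law: I = V / Z_total = (-23.98 + j1.005) / (23.52 - j330.1) = -0.00818 - j0.07206 A.
Step 6 — Convert to polar: |I| = 0.07252 A, ∠I = -96.5°.

I = 0.07252∠-96.5° A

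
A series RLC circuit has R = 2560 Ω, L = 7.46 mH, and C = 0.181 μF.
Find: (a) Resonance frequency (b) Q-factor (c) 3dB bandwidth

Step 1 — Resonance: ω₀ = 1/√(LC) = 1/√(0.00746·1.81e-07) = 2.721e+04 rad/s.
Step 2 — f₀ = ω₀/(2π) = 4331 Hz.
Step 3 — Series Q: Q = ω₀L/R = 2.721e+04·0.00746/2560 = 0.0793.
Step 4 — Bandwidth: Δω = ω₀/Q = 3.432e+05 rad/s; BW = Δω/(2π) = 5.462e+04 Hz.

(a) f₀ = 4331 Hz  (b) Q = 0.0793  (c) BW = 5.462e+04 Hz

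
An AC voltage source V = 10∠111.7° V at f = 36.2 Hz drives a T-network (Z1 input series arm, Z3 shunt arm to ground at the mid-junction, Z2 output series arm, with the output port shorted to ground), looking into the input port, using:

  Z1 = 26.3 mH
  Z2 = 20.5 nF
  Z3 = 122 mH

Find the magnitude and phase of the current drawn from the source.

Step 1 — Angular frequency: ω = 2π·f = 2π·36.2 = 227.5 rad/s.
Step 2 — Component impedances:
  Z1: Z = jωL = j·227.5·0.0263 = 0 + j5.982 Ω
  Z2: Z = 1/(jωC) = -j/(ω·C) = 0 - j2.145e+05 Ω
  Z3: Z = jωL = j·227.5·0.122 = 0 + j27.75 Ω
Step 3 — With the output port shorted to ground, the output series arm Z2 runs from the junction to ground; the shunt arm Z3 also runs from the junction to ground. They appear in parallel: Z3 || Z2 = 0 + j27.75 Ω.
Step 4 — Series with input arm Z1: Z_in = Z1 + (Z3 || Z2) = 0 + j33.73 Ω = 33.73∠90.0° Ω.
Step 5 — Source phasor: V = 10∠111.7° V = -3.697 + j9.291 V.
Step 6 — Ohm's law: I = V / Z_total = (-3.697 + j9.291) / (0 + j33.73) = 0.2754 + j0.1096 A.
Step 7 — Convert to polar: |I| = 0.2964 A, ∠I = 21.7°.

I = 0.2964∠21.7° A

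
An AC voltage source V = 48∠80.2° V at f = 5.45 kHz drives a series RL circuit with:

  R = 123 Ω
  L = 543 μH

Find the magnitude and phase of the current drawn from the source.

Step 1 — Angular frequency: ω = 2π·f = 2π·5450 = 3.424e+04 rad/s.
Step 2 — Component impedances:
  R: Z = R = 123 Ω
  L: Z = jωL = j·3.424e+04·0.000543 = 0 + j18.59 Ω
Step 3 — Series combination: Z_total = R + L = 123 + j18.59 Ω = 124.4∠8.6° Ω.
Step 4 — Source phasor: V = 48∠80.2° V = 8.17 + j47.3 V.
Step 5 — Ohm's law: I = V / Z_total = (8.17 + j47.3) / (123 + j18.59) = 0.1218 + j0.3661 A.
Step 6 — Convert to polar: |I| = 0.3859 A, ∠I = 71.6°.

I = 0.3859∠71.6° A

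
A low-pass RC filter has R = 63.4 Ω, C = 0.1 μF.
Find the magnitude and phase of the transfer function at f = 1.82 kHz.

Step 1 — Angular frequency: ω = 2π·1820 = 1.144e+04 rad/s.
Step 2 — Transfer function: H(jω) = 1/(1 + jωRC).
Step 3 — Denominator: 1 + jωRC = 1 + j·1.144e+04·63.4·1e-07 = 1 + j0.0725.
Step 4 — H = 0.9948 - j0.07212.
Step 5 — Magnitude: |H| = 0.9974 (-0.0 dB); phase: φ = -4.1°.

|H| = 0.9974 (-0.0 dB), φ = -4.1°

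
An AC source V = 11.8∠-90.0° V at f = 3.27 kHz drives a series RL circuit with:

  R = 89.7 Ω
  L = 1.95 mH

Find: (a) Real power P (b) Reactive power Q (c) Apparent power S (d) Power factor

Step 1 — Angular frequency: ω = 2π·f = 2π·3270 = 2.055e+04 rad/s.
Step 2 — Component impedances:
  R: Z = R = 89.7 Ω
  L: Z = jωL = j·2.055e+04·0.00195 = 0 + j40.06 Ω
Step 3 — Series combination: Z_total = R + L = 89.7 + j40.06 Ω = 98.24∠24.1° Ω.
Step 4 — Source phasor: V = 11.8∠-90.0° V = 0 - j11.8 V.
Step 5 — Current: I = V / Z = -0.04898 - j0.1097 A = 0.1201∠-114.1° A.
Step 6 — Complex power: S = V·I* = 1.294 + j0.578 VA.
Step 7 — Real power: P = Re(S) = 1.294 W.
Step 8 — Reactive power: Q = Im(S) = 0.578 VAR.
Step 9 — Apparent power: |S| = 1.417 VA.
Step 10 — Power factor: PF = P/|S| = 0.9131 (lagging).

(a) P = 1.294 W  (b) Q = 0.578 VAR  (c) S = 1.417 VA  (d) PF = 0.9131 (lagging)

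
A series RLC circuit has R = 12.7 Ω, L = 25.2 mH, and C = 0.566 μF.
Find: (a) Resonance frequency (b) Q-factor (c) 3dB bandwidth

Step 1 — Resonance: ω₀ = 1/√(LC) = 1/√(0.0252·5.66e-07) = 8373 rad/s.
Step 2 — f₀ = ω₀/(2π) = 1333 Hz.
Step 3 — Series Q: Q = ω₀L/R = 8373·0.0252/12.7 = 16.61.
Step 4 — Bandwidth: Δω = ω₀/Q = 504 rad/s; BW = Δω/(2π) = 80.21 Hz.

(a) f₀ = 1333 Hz  (b) Q = 16.61  (c) BW = 80.21 Hz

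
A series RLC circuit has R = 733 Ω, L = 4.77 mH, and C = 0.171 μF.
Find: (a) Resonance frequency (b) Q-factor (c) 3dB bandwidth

Step 1 — Resonance condition Im(Z)=0 gives ω₀ = 1/√(LC).
Step 2 — ω₀ = 1/√(0.00477·1.71e-07) = 3.501e+04 rad/s.
Step 3 — f₀ = ω₀/(2π) = 5573 Hz.
Step 4 — Series Q: Q = ω₀L/R = 3.501e+04·0.00477/733 = 0.2279.
Step 5 — 3dB bandwidth: Δω = ω₀/Q = 1.537e+05 rad/s; BW = Δω/(2π) = 2.446e+04 Hz.

(a) f₀ = 5573 Hz  (b) Q = 0.2279  (c) BW = 2.446e+04 Hz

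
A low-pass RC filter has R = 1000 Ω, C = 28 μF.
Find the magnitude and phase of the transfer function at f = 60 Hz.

Step 1 — Angular frequency: ω = 2π·60 = 377 rad/s.
Step 2 — Transfer function: H(jω) = 1/(1 + jωRC).
Step 3 — Denominator: 1 + jωRC = 1 + j·377·1000·2.8e-05 = 1 + j10.56.
Step 4 — H = 0.008895 - j0.09389.
Step 5 — Magnitude: |H| = 0.09431 (-20.5 dB); phase: φ = -84.6°.

|H| = 0.09431 (-20.5 dB), φ = -84.6°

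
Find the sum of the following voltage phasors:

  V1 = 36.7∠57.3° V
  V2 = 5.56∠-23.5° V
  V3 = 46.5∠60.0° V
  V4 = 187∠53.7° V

Step 1 — Convert each phasor to rectangular form:
  V1 = 36.7·(cos(57.3°) + j·sin(57.3°)) = 19.83 + j30.88 V
  V2 = 5.56·(cos(-23.5°) + j·sin(-23.5°)) = 5.099 - j2.217 V
  V3 = 46.5·(cos(60.0°) + j·sin(60.0°)) = 23.25 + j40.27 V
  V4 = 187·(cos(53.7°) + j·sin(53.7°)) = 110.7 + j150.7 V
Step 2 — Sum components: V_total = 158.9 + j219.6 V.
Step 3 — Convert to polar: |V_total| = 271.1 V, ∠V_total = 54.1°.

V_total = 271.1∠54.1° V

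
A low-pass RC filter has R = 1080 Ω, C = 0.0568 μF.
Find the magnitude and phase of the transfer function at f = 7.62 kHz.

Step 1 — Angular frequency: ω = 2π·7620 = 4.788e+04 rad/s.
Step 2 — Transfer function: H(jω) = 1/(1 + jωRC).
Step 3 — Denominator: 1 + jωRC = 1 + j·4.788e+04·1080·5.68e-08 = 1 + j2.937.
Step 4 — H = 0.1039 - j0.3051.
Step 5 — Magnitude: |H| = 0.3223 (-9.8 dB); phase: φ = -71.2°.

|H| = 0.3223 (-9.8 dB), φ = -71.2°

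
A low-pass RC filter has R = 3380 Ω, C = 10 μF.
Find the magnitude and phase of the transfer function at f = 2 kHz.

Step 1 — Angular frequency: ω = 2π·2000 = 1.257e+04 rad/s.
Step 2 — Transfer function: H(jω) = 1/(1 + jωRC).
Step 3 — Denominator: 1 + jωRC = 1 + j·1.257e+04·3380·1e-05 = 1 + j424.7.
Step 4 — H = 5.543e-06 - j0.002354.
Step 5 — Magnitude: |H| = 0.002354 (-52.6 dB); phase: φ = -89.9°.

|H| = 0.002354 (-52.6 dB), φ = -89.9°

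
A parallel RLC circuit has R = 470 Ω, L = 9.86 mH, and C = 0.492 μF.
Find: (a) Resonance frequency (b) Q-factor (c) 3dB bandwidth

Step 1 — Resonance: ω₀ = 1/√(LC) = 1/√(0.00986·4.92e-07) = 1.436e+04 rad/s.
Step 2 — f₀ = ω₀/(2π) = 2285 Hz.
Step 3 — Parallel Q: Q = R/(ω₀L) = 470/(1.436e+04·0.00986) = 3.32.
Step 4 — Bandwidth: Δω = ω₀/Q = 4325 rad/s; BW = Δω/(2π) = 688.3 Hz.

(a) f₀ = 2285 Hz  (b) Q = 3.32  (c) BW = 688.3 Hz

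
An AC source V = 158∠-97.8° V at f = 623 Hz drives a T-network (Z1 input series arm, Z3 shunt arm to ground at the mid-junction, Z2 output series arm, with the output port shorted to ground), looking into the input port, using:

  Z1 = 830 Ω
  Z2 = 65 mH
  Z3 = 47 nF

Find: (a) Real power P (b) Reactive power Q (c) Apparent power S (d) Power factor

Step 1 — Angular frequency: ω = 2π·f = 2π·623 = 3914 rad/s.
Step 2 — Component impedances:
  Z1: Z = R = 830 Ω
  Z2: Z = jωL = j·3914·0.065 = 0 + j254.4 Ω
  Z3: Z = 1/(jωC) = -j/(ω·C) = 0 - j5435 Ω
Step 3 — With the output port shorted to ground, the output series arm Z2 runs from the junction to ground; the shunt arm Z3 also runs from the junction to ground. They appear in parallel: Z3 || Z2 = 0 + j266.9 Ω.
Step 4 — Series with input arm Z1: Z_in = Z1 + (Z3 || Z2) = 830 + j266.9 Ω = 871.9∠17.8° Ω.
Step 5 — Source phasor: V = 158∠-97.8° V = -21.44 - j156.5 V.
Step 6 — Current: I = V / Z = -0.07838 - j0.1634 A = 0.1812∠-115.6° A.
Step 7 — Complex power: S = V·I* = 27.26 + j8.766 VA.
Step 8 — Real power: P = Re(S) = 27.26 W.
Step 9 — Reactive power: Q = Im(S) = 8.766 VAR.
Step 10 — Apparent power: |S| = 28.63 VA.
Step 11 — Power factor: PF = P/|S| = 0.952 (lagging).

(a) P = 27.26 W  (b) Q = 8.766 VAR  (c) S = 28.63 VA  (d) PF = 0.952 (lagging)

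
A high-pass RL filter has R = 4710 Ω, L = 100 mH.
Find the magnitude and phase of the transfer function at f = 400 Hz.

Step 1 — Angular frequency: ω = 2π·400 = 2513 rad/s.
Step 2 — Transfer function: H(jω) = jωL/(R + jωL).
Step 3 — Numerator jωL = j·251.3; denominator R + jωL = 4710 + j251.3.
Step 4 — H = 0.002839 + j0.05321.
Step 5 — Magnitude: |H| = 0.05328 (-25.5 dB); phase: φ = 86.9°.

|H| = 0.05328 (-25.5 dB), φ = 86.9°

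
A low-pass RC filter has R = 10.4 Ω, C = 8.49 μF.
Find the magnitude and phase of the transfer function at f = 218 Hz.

Step 1 — Angular frequency: ω = 2π·218 = 1370 rad/s.
Step 2 — Transfer function: H(jω) = 1/(1 + jωRC).
Step 3 — Denominator: 1 + jωRC = 1 + j·1370·10.4·8.49e-06 = 1 + j0.1209.
Step 4 — H = 0.9856 - j0.1192.
Step 5 — Magnitude: |H| = 0.9928 (-0.1 dB); phase: φ = -6.9°.

|H| = 0.9928 (-0.1 dB), φ = -6.9°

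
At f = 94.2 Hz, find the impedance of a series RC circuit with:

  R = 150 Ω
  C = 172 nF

Step 1 — Angular frequency: ω = 2π·f = 2π·94.2 = 591.9 rad/s.
Step 2 — Component impedances:
  R: Z = R = 150 Ω
  C: Z = 1/(jωC) = -j/(ω·C) = 0 - j9823 Ω
Step 3 — Series combination: Z_total = R + C = 150 - j9823 Ω = 9824∠-89.1° Ω.

Z = 150 - j9823 Ω = 9824∠-89.1° Ω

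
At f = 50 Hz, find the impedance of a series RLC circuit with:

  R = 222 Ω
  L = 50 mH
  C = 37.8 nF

Step 1 — Angular frequency: ω = 2π·f = 2π·50 = 314.2 rad/s.
Step 2 — Component impedances:
  R: Z = R = 222 Ω
  L: Z = jωL = j·314.2·0.05 = 0 + j15.71 Ω
  C: Z = 1/(jωC) = -j/(ω·C) = 0 - j8.421e+04 Ω
Step 3 — Series combination: Z_total = R + L + C = 222 - j8.419e+04 Ω = 8.419e+04∠-89.8° Ω.

Z = 222 - j8.419e+04 Ω = 8.419e+04∠-89.8° Ω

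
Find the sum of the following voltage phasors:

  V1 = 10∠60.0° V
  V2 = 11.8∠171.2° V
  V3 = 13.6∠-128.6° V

Step 1 — Convert each phasor to rectangular form:
  V1 = 10·(cos(60.0°) + j·sin(60.0°)) = 5 + j8.66 V
  V2 = 11.8·(cos(171.2°) + j·sin(171.2°)) = -11.66 + j1.805 V
  V3 = 13.6·(cos(-128.6°) + j·sin(-128.6°)) = -8.485 - j10.63 V
Step 2 — Sum components: V_total = -15.15 - j0.1632 V.
Step 3 — Convert to polar: |V_total| = 15.15 V, ∠V_total = -179.4°.

V_total = 15.15∠-179.4° V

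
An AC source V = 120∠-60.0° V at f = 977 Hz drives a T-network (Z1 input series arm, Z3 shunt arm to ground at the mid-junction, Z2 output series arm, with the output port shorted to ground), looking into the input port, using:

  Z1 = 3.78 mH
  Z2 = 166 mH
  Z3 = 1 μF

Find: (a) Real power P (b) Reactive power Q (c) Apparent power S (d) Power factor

Step 1 — Angular frequency: ω = 2π·f = 2π·977 = 6139 rad/s.
Step 2 — Component impedances:
  Z1: Z = jωL = j·6139·0.00378 = 0 + j23.2 Ω
  Z2: Z = jωL = j·6139·0.166 = 0 + j1019 Ω
  Z3: Z = 1/(jωC) = -j/(ω·C) = 0 - j162.9 Ω
Step 3 — With the output port shorted to ground, the output series arm Z2 runs from the junction to ground; the shunt arm Z3 also runs from the junction to ground. They appear in parallel: Z3 || Z2 = 0 - j193.9 Ω.
Step 4 — Series with input arm Z1: Z_in = Z1 + (Z3 || Z2) = 0 - j170.7 Ω = 170.7∠-90.0° Ω.
Step 5 — Source phasor: V = 120∠-60.0° V = 60 - j103.9 V.
Step 6 — Current: I = V / Z = 0.6088 + j0.3515 A = 0.703∠30.0° A.
Step 7 — Complex power: S = V·I* = 0 - j84.36 VA.
Step 8 — Real power: P = Re(S) = 0 W.
Step 9 — Reactive power: Q = Im(S) = -84.36 VAR.
Step 10 — Apparent power: |S| = 84.36 VA.
Step 11 — Power factor: PF = P/|S| = 0 (leading).

(a) P = 0 W  (b) Q = -84.36 VAR  (c) S = 84.36 VA  (d) PF = 0 (leading)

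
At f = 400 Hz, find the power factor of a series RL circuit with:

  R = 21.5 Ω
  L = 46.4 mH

Step 1 — Angular frequency: ω = 2π·f = 2π·400 = 2513 rad/s.
Step 2 — Component impedances:
  R: Z = R = 21.5 Ω
  L: Z = jωL = j·2513·0.0464 = 0 + j116.6 Ω
Step 3 — Series combination: Z_total = R + L = 21.5 + j116.6 Ω = 118.6∠79.6° Ω.
Step 4 — Power factor: PF = cos(φ) = Re(Z)/|Z| = 21.5/118.6 = 0.1813.
Step 5 — Type: Im(Z) = 116.6 ⇒ lagging (phase φ = 79.6°).

PF = 0.1813 (lagging, φ = 79.6°)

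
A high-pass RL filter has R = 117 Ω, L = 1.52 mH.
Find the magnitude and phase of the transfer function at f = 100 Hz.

Step 1 — Angular frequency: ω = 2π·100 = 628.3 rad/s.
Step 2 — Transfer function: H(jω) = jωL/(R + jωL).
Step 3 — Numerator jωL = j·0.955; denominator R + jωL = 117 + j0.955.
Step 4 — H = 6.663e-05 + j0.008162.
Step 5 — Magnitude: |H| = 0.008162 (-41.8 dB); phase: φ = 89.5°.

|H| = 0.008162 (-41.8 dB), φ = 89.5°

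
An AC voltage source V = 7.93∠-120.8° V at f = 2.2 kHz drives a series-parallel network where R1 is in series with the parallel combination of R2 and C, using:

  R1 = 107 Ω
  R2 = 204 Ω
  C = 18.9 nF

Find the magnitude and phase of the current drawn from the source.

Step 1 — Angular frequency: ω = 2π·f = 2π·2200 = 1.382e+04 rad/s.
Step 2 — Component impedances:
  R1: Z = R = 107 Ω
  R2: Z = R = 204 Ω
  C: Z = 1/(jωC) = -j/(ω·C) = 0 - j3828 Ω
Step 3 — Parallel branch: R2 || C = 1/(1/R2 + 1/C) = 203.4 - j10.84 Ω.
Step 4 — Series with R1: Z_total = R1 + (R2 || C) = 310.4 - j10.84 Ω = 310.6∠-2.0° Ω.
Step 5 — Source phasor: V = 7.93∠-120.8° V = -4.06 - j6.812 V.
Step 6 — Ohm's law: I = V / Z_total = (-4.06 - j6.812) / (310.4 - j10.84) = -0.0123 - j0.02237 A.
Step 7 — Convert to polar: |I| = 0.02553 A, ∠I = -118.8°.

I = 0.02553∠-118.8° A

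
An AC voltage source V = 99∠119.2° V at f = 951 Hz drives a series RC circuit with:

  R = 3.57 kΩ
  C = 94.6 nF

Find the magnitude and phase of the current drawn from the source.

Step 1 — Angular frequency: ω = 2π·f = 2π·951 = 5975 rad/s.
Step 2 — Component impedances:
  R: Z = R = 3570 Ω
  C: Z = 1/(jωC) = -j/(ω·C) = 0 - j1769 Ω
Step 3 — Series combination: Z_total = R + C = 3570 - j1769 Ω = 3984∠-26.4° Ω.
Step 4 — Source phasor: V = 99∠119.2° V = -48.3 + j86.42 V.
Step 5 — Ohm's law: I = V / Z_total = (-48.3 + j86.42) / (3570 - j1769) = -0.02049 + j0.01405 A.
Step 6 — Convert to polar: |I| = 0.02485 A, ∠I = 145.6°.

I = 0.02485∠145.6° A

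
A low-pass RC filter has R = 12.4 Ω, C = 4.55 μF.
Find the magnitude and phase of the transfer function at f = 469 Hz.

Step 1 — Angular frequency: ω = 2π·469 = 2947 rad/s.
Step 2 — Transfer function: H(jω) = 1/(1 + jωRC).
Step 3 — Denominator: 1 + jωRC = 1 + j·2947·12.4·4.55e-06 = 1 + j0.1663.
Step 4 — H = 0.9731 - j0.1618.
Step 5 — Magnitude: |H| = 0.9865 (-0.1 dB); phase: φ = -9.4°.

|H| = 0.9865 (-0.1 dB), φ = -9.4°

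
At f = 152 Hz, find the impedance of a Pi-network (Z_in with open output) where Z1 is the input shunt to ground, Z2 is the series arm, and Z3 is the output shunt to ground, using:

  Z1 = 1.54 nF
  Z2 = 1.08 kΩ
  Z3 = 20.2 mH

Step 1 — Angular frequency: ω = 2π·f = 2π·152 = 955 rad/s.
Step 2 — Component impedances:
  Z1: Z = 1/(jωC) = -j/(ω·C) = 0 - j6.799e+05 Ω
  Z2: Z = R = 1080 Ω
  Z3: Z = jωL = j·955·0.0202 = 0 + j19.29 Ω
Step 3 — With open output, the series arm Z2 and the output shunt Z3 appear in series to ground: Z2 + Z3 = 1080 + j19.29 Ω.
Step 4 — Parallel with input shunt Z1: Z_in = Z1 || (Z2 + Z3) = 1080 + j17.58 Ω = 1080∠0.9° Ω.

Z = 1080 + j17.58 Ω = 1080∠0.9° Ω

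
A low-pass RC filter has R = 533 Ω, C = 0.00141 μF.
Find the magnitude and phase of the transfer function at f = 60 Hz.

Step 1 — Angular frequency: ω = 2π·60 = 377 rad/s.
Step 2 — Transfer function: H(jω) = 1/(1 + jωRC).
Step 3 — Denominator: 1 + jωRC = 1 + j·377·533·1.41e-09 = 1 + j0.0002833.
Step 4 — H = 1 - j0.0002833.
Step 5 — Magnitude: |H| = 1 (-0.0 dB); phase: φ = -0.0°.

|H| = 1 (-0.0 dB), φ = -0.0°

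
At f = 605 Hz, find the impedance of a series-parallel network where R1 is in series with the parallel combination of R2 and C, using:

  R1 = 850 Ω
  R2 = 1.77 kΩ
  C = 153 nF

Step 1 — Angular frequency: ω = 2π·f = 2π·605 = 3801 rad/s.
Step 2 — Component impedances:
  R1: Z = R = 850 Ω
  R2: Z = R = 1770 Ω
  C: Z = 1/(jωC) = -j/(ω·C) = 0 - j1719 Ω
Step 3 — Parallel branch: R2 || C = 1/(1/R2 + 1/C) = 859.3 - j884.6 Ω.
Step 4 — Series with R1: Z_total = R1 + (R2 || C) = 1709 - j884.6 Ω = 1925∠-27.4° Ω.

Z = 1709 - j884.6 Ω = 1925∠-27.4° Ω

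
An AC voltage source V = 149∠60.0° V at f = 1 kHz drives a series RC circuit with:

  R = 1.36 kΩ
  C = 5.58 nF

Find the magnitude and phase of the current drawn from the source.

Step 1 — Angular frequency: ω = 2π·f = 2π·1000 = 6283 rad/s.
Step 2 — Component impedances:
  R: Z = R = 1360 Ω
  C: Z = 1/(jωC) = -j/(ω·C) = 0 - j2.852e+04 Ω
Step 3 — Series combination: Z_total = R + C = 1360 - j2.852e+04 Ω = 2.855e+04∠-87.3° Ω.
Step 4 — Source phasor: V = 149∠60.0° V = 74.5 + j129 V.
Step 5 — Ohm's law: I = V / Z_total = (74.5 + j129) / (1360 - j2.852e+04) = -0.00439 + j0.002821 A.
Step 6 — Convert to polar: |I| = 0.005218 A, ∠I = 147.3°.

I = 0.005218∠147.3° A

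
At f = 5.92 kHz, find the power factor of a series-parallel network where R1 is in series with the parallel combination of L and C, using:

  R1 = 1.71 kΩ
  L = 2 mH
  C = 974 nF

Step 1 — Angular frequency: ω = 2π·f = 2π·5920 = 3.72e+04 rad/s.
Step 2 — Component impedances:
  R1: Z = R = 1710 Ω
  L: Z = jωL = j·3.72e+04·0.002 = 0 + j74.39 Ω
  C: Z = 1/(jωC) = -j/(ω·C) = 0 - j27.6 Ω
Step 3 — Parallel branch: L || C = 1/(1/L + 1/C) = 0 - j43.88 Ω.
Step 4 — Series with R1: Z_total = R1 + (L || C) = 1710 - j43.88 Ω = 1711∠-1.5° Ω.
Step 5 — Power factor: PF = cos(φ) = Re(Z)/|Z| = 1710/1710.56 = 0.9997.
Step 6 — Type: Im(Z) = -43.88 ⇒ leading (phase φ = -1.5°).

PF = 0.9997 (leading, φ = -1.5°)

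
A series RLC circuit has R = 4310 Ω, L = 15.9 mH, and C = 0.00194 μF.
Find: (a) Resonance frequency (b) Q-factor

Step 1 — Resonance condition Im(Z)=0 gives ω₀ = 1/√(LC).
Step 2 — ω₀ = 1/√(0.0159·1.94e-09) = 1.801e+05 rad/s.
Step 3 — f₀ = ω₀/(2π) = 2.866e+04 Hz.
Step 4 — Series Q: Q = ω₀L/R = 1.801e+05·0.0159/4310 = 0.6642.

(a) f₀ = 2.866e+04 Hz  (b) Q = 0.6642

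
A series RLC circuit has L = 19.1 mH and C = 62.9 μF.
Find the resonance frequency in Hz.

Step 1 — Resonance condition Im(Z)=0 gives ω₀ = 1/√(LC).
Step 2 — ω₀ = 1/√(0.0191·6.29e-05) = 912.3 rad/s.
Step 3 — f₀ = ω₀/(2π) = 145.2 Hz.

f₀ = 145.2 Hz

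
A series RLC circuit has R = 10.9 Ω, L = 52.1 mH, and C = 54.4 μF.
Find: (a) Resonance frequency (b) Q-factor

Step 1 — Resonance condition Im(Z)=0 gives ω₀ = 1/√(LC).
Step 2 — ω₀ = 1/√(0.0521·5.44e-05) = 594 rad/s.
Step 3 — f₀ = ω₀/(2π) = 94.54 Hz.
Step 4 — Series Q: Q = ω₀L/R = 594·0.0521/10.9 = 2.839.

(a) f₀ = 94.54 Hz  (b) Q = 2.839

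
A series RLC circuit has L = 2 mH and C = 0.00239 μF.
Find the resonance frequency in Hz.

Step 1 — Resonance condition Im(Z)=0 gives ω₀ = 1/√(LC).
Step 2 — ω₀ = 1/√(0.002·2.39e-09) = 4.574e+05 rad/s.
Step 3 — f₀ = ω₀/(2π) = 7.28e+04 Hz.

f₀ = 7.28e+04 Hz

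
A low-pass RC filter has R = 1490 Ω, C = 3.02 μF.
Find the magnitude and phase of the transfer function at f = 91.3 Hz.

Step 1 — Angular frequency: ω = 2π·91.3 = 573.7 rad/s.
Step 2 — Transfer function: H(jω) = 1/(1 + jωRC).
Step 3 — Denominator: 1 + jωRC = 1 + j·573.7·1490·3.02e-06 = 1 + j2.581.
Step 4 — H = 0.1305 - j0.3368.
Step 5 — Magnitude: |H| = 0.3612 (-8.8 dB); phase: φ = -68.8°.

|H| = 0.3612 (-8.8 dB), φ = -68.8°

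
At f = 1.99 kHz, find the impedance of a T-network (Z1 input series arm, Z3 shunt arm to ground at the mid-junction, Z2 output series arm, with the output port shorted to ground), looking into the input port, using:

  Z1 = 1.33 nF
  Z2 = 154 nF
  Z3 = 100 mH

Step 1 — Angular frequency: ω = 2π·f = 2π·1990 = 1.25e+04 rad/s.
Step 2 — Component impedances:
  Z1: Z = 1/(jωC) = -j/(ω·C) = 0 - j6.013e+04 Ω
  Z2: Z = 1/(jωC) = -j/(ω·C) = 0 - j519.3 Ω
  Z3: Z = jωL = j·1.25e+04·0.1 = 0 + j1250 Ω
Step 3 — With the output port shorted to ground, the output series arm Z2 runs from the junction to ground; the shunt arm Z3 also runs from the junction to ground. They appear in parallel: Z3 || Z2 = 0 - j888.3 Ω.
Step 4 — Series with input arm Z1: Z_in = Z1 + (Z3 || Z2) = 0 - j6.102e+04 Ω = 6.102e+04∠-90.0° Ω.

Z = 0 - j6.102e+04 Ω = 6.102e+04∠-90.0° Ω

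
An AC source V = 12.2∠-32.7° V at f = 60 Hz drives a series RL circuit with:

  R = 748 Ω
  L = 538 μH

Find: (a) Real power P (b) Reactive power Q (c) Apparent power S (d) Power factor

Step 1 — Angular frequency: ω = 2π·f = 2π·60 = 377 rad/s.
Step 2 — Component impedances:
  R: Z = R = 748 Ω
  L: Z = jωL = j·377·0.000538 = 0 + j0.2028 Ω
Step 3 — Series combination: Z_total = R + L = 748 + j0.2028 Ω = 748∠0.0° Ω.
Step 4 — Source phasor: V = 12.2∠-32.7° V = 10.27 - j6.591 V.
Step 5 — Current: I = V / Z = 0.01372 - j0.008815 A = 0.01631∠-32.7° A.
Step 6 — Complex power: S = V·I* = 0.199 + j5.395e-05 VA.
Step 7 — Real power: P = Re(S) = 0.199 W.
Step 8 — Reactive power: Q = Im(S) = 5.395e-05 VAR.
Step 9 — Apparent power: |S| = 0.199 VA.
Step 10 — Power factor: PF = P/|S| = 1 (lagging).

(a) P = 0.199 W  (b) Q = 5.395e-05 VAR  (c) S = 0.199 VA  (d) PF = 1 (lagging)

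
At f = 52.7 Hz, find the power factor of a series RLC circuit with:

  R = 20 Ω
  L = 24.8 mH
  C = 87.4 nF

Step 1 — Angular frequency: ω = 2π·f = 2π·52.7 = 331.1 rad/s.
Step 2 — Component impedances:
  R: Z = R = 20 Ω
  L: Z = jωL = j·331.1·0.0248 = 0 + j8.212 Ω
  C: Z = 1/(jωC) = -j/(ω·C) = 0 - j3.455e+04 Ω
Step 3 — Series combination: Z_total = R + L + C = 20 - j3.455e+04 Ω = 3.455e+04∠-90.0° Ω.
Step 4 — Power factor: PF = cos(φ) = Re(Z)/|Z| = 20/3.455e+04 = 0.0005789.
Step 5 — Type: Im(Z) = -3.455e+04 ⇒ leading (phase φ = -90.0°).

PF = 0.0005789 (leading, φ = -90.0°)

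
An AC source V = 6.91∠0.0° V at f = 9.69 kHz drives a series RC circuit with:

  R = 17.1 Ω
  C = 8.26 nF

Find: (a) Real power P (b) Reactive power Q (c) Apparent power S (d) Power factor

Step 1 — Angular frequency: ω = 2π·f = 2π·9690 = 6.088e+04 rad/s.
Step 2 — Component impedances:
  R: Z = R = 17.1 Ω
  C: Z = 1/(jωC) = -j/(ω·C) = 0 - j1988 Ω
Step 3 — Series combination: Z_total = R + C = 17.1 - j1988 Ω = 1989∠-89.5° Ω.
Step 4 — Source phasor: V = 6.91∠0.0° V = 6.91 V.
Step 5 — Current: I = V / Z = 2.988e-05 + j0.003475 A = 0.003475∠89.5° A.
Step 6 — Complex power: S = V·I* = 0.0002065 - j0.02401 VA.
Step 7 — Real power: P = Re(S) = 0.0002065 W.
Step 8 — Reactive power: Q = Im(S) = -0.02401 VAR.
Step 9 — Apparent power: |S| = 0.02401 VA.
Step 10 — Power factor: PF = P/|S| = 0.008599 (leading).

(a) P = 0.0002065 W  (b) Q = -0.02401 VAR  (c) S = 0.02401 VA  (d) PF = 0.008599 (leading)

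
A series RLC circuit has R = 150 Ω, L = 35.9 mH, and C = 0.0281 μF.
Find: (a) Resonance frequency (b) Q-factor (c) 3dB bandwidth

Step 1 — Resonance: ω₀ = 1/√(LC) = 1/√(0.0359·2.81e-08) = 3.148e+04 rad/s.
Step 2 — f₀ = ω₀/(2π) = 5011 Hz.
Step 3 — Series Q: Q = ω₀L/R = 3.148e+04·0.0359/150 = 7.535.
Step 4 — Bandwidth: Δω = ω₀/Q = 4178 rad/s; BW = Δω/(2π) = 665 Hz.

(a) f₀ = 5011 Hz  (b) Q = 7.535  (c) BW = 665 Hz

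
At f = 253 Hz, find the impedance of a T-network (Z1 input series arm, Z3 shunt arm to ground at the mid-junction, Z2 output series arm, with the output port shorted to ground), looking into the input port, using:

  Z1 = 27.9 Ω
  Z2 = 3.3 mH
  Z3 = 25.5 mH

Step 1 — Angular frequency: ω = 2π·f = 2π·253 = 1590 rad/s.
Step 2 — Component impedances:
  Z1: Z = R = 27.9 Ω
  Z2: Z = jωL = j·1590·0.0033 = 0 + j5.246 Ω
  Z3: Z = jωL = j·1590·0.0255 = 0 + j40.54 Ω
Step 3 — With the output port shorted to ground, the output series arm Z2 runs from the junction to ground; the shunt arm Z3 also runs from the junction to ground. They appear in parallel: Z3 || Z2 = 0 + j4.645 Ω.
Step 4 — Series with input arm Z1: Z_in = Z1 + (Z3 || Z2) = 27.9 + j4.645 Ω = 28.28∠9.5° Ω.

Z = 27.9 + j4.645 Ω = 28.28∠9.5° Ω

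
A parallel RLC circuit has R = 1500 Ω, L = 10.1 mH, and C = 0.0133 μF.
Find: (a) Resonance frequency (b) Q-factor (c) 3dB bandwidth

Step 1 — Resonance: ω₀ = 1/√(LC) = 1/√(0.0101·1.33e-08) = 8.628e+04 rad/s.
Step 2 — f₀ = ω₀/(2π) = 1.373e+04 Hz.
Step 3 — Parallel Q: Q = R/(ω₀L) = 1500/(8.628e+04·0.0101) = 1.721.
Step 4 — Bandwidth: Δω = ω₀/Q = 5.013e+04 rad/s; BW = Δω/(2π) = 7978 Hz.

(a) f₀ = 1.373e+04 Hz  (b) Q = 1.721  (c) BW = 7978 Hz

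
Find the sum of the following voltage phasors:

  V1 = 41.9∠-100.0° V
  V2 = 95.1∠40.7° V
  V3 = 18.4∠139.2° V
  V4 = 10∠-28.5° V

Step 1 — Convert each phasor to rectangular form:
  V1 = 41.9·(cos(-100.0°) + j·sin(-100.0°)) = -7.276 - j41.26 V
  V2 = 95.1·(cos(40.7°) + j·sin(40.7°)) = 72.1 + j62.01 V
  V3 = 18.4·(cos(139.2°) + j·sin(139.2°)) = -13.93 + j12.02 V
  V4 = 10·(cos(-28.5°) + j·sin(-28.5°)) = 8.788 - j4.772 V
Step 2 — Sum components: V_total = 59.68 + j28 V.
Step 3 — Convert to polar: |V_total| = 65.92 V, ∠V_total = 25.1°.

V_total = 65.92∠25.1° V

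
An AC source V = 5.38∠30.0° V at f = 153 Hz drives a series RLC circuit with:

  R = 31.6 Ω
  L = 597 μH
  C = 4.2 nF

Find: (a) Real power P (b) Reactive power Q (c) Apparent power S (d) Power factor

Step 1 — Angular frequency: ω = 2π·f = 2π·153 = 961.3 rad/s.
Step 2 — Component impedances:
  R: Z = R = 31.6 Ω
  L: Z = jωL = j·961.3·0.000597 = 0 + j0.5739 Ω
  C: Z = 1/(jωC) = -j/(ω·C) = 0 - j2.477e+05 Ω
Step 3 — Series combination: Z_total = R + L + C = 31.6 - j2.477e+05 Ω = 2.477e+05∠-90.0° Ω.
Step 4 — Source phasor: V = 5.38∠30.0° V = 4.659 + j2.69 V.
Step 5 — Current: I = V / Z = -1.086e-05 + j1.881e-05 A = 2.172e-05∠120.0° A.
Step 6 — Complex power: S = V·I* = 1.491e-08 - j0.0001169 VA.
Step 7 — Real power: P = Re(S) = 1.491e-08 W.
Step 8 — Reactive power: Q = Im(S) = -0.0001169 VAR.
Step 9 — Apparent power: |S| = 0.0001169 VA.
Step 10 — Power factor: PF = P/|S| = 0.0001276 (leading).

(a) P = 1.491e-08 W  (b) Q = -0.0001169 VAR  (c) S = 0.0001169 VA  (d) PF = 0.0001276 (leading)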